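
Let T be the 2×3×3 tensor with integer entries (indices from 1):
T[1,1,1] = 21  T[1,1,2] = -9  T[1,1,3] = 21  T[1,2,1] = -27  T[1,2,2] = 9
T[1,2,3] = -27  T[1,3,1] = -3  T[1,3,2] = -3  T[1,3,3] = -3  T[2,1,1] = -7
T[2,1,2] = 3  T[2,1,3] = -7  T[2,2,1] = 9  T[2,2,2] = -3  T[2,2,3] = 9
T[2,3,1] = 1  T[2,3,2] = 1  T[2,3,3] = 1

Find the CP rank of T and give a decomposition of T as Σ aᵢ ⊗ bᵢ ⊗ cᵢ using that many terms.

rank(T) = 2

Lower bound: the mode-2 unfolding of T (rows indexed by j, columns by (i,k) = (1,1), (1,2), (1,3), (2,1), (2,2), (2,3)) is [[21, -9, 21, -7, 3, -7], [-27, 9, -27, 9, -3, 9], [-3, -3, -3, 1, 1, 1]].
There the 2×2 minor on rows j ∈ {1, 2}, columns (i,k) ∈ {(1,1), (1,2)} is det [[21, -9], [-27, 9]] = -54 ≠ 0, so this unfolding has rank ≥ 2; CP rank is at least every unfolding rank, so rank(T) ≥ 2. (Flattening ranks never certify an upper bound on CP rank; for that we must actually write T with 2 rank-1 terms.)
Upper bound — finding two terms. Every mode-1 slice of T is a multiple of one matrix: T[i,:,:] = a[i]·M with a = [3, -1] and M = [[7, -3, 7], [-9, 3, -9], [-1, -1, -1]] (rows indexed by j, columns by k). So it suffices to write M as a sum of two rank-1 matrices.
The columns of M satisfy (column 1) = (column 3), so splitting by columns, M = [-3, 3, -1][0, 1, 0]ᵀ + [7, -9, -1][1, 0, 1]ᵀ.
Hence T = [3, -1] ⊗ [-3, 3, -1] ⊗ [0, 1, 0] + [3, -1] ⊗ [7, -9, -1] ⊗ [1, 0, 1], so rank(T) ≤ 2.
These bounds meet, so rank(T) = 2.
Check entry T[2,1,3] = -7: (-1)·(-3)·(0) + (-1)·(7)·(1) = -7.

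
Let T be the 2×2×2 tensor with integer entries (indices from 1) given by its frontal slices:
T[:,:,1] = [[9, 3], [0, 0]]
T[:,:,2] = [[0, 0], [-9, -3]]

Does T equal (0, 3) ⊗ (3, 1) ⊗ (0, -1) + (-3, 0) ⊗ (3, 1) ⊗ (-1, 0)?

Reconstruct entrywise from the claimed factors. For example, T[2,2,1] = 0 and Σₗ aₗ[2]bₗ[2]cₗ[1] = (3)·(1)·(0) + (0)·(1)·(-1) = 0; checking all 8 entries, every one matches. The claim holds.

Yes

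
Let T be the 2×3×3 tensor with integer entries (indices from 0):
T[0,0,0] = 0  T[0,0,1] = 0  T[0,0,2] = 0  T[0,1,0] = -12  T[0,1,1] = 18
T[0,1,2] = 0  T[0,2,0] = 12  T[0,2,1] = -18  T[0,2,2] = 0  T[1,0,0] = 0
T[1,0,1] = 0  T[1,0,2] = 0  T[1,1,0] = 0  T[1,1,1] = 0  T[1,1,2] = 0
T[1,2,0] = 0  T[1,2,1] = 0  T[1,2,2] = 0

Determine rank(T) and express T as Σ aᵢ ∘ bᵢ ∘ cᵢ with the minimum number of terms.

Lower bound: T ≠ 0 (e.g. T[0,1,0] = -12), so rank(T) ≥ 1.
Upper bound: the mode-1 fibre T[:,1,0] = [-12, 0] gives a = (1, 0) (primitive direction); the mode-2 fibre T[0,:,0] = [0, -12, 12] gives b = (0, 1, -1); then c[k] = T[0,1,k] / (a[0]·b[1]) = [-12, 18, 0] / 1 = (-12, 18, 0).
Expanding (1, 0) ∘ (0, 1, -1) ∘ (-12, 18, 0) reproduces all 18 entries of T, so T = (1, 0) ∘ (0, 1, -1) ∘ (-12, 18, 0) and rank(T) ≤ 1.
These bounds meet, so rank(T) = 1.

rank(T) = 1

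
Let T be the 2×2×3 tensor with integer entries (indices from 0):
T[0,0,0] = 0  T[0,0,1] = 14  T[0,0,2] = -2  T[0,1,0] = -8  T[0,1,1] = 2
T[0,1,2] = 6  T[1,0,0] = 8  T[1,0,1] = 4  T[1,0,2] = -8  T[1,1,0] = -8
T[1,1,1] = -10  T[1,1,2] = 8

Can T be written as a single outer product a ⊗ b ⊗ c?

The mode-3 unfolding of T (rows indexed by k, columns by (i,j) = (0,0), (0,1), (1,0), (1,1)) is [[0, -8, 8, -8], [14, 2, 4, -10], [-2, 6, -8, 8]].
There the 3×3 minor on rows k ∈ {0, 1, 2}, columns (i,j) ∈ {(0,0), (0,1), (1,0)} is det [[0, -8, 8], [14, 2, 4], [-2, 6, -8]] = -128 ≠ 0, so this unfolding has rank ≥ 3; CP rank is at least every unfolding rank, so rank(T) ≥ 3.
In particular rank(T) ≥ 3 > 1, so T is not rank-1.

No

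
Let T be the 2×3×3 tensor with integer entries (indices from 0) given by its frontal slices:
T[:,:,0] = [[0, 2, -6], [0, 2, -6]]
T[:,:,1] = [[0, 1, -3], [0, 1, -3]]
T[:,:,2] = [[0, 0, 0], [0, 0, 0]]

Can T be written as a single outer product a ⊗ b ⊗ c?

Yes

If T = a ⊗ b ⊗ c then every fibre of T is a multiple of the corresponding factor, so read the factors off the fibres through the nonzero entry T[0,1,0] = 2.
The mode-1 fibre T[:,1,0] = [2, 2] gives a = [1, 1] (primitive direction); the mode-2 fibre T[0,:,0] = [0, 2, -6] gives b = [0, 1, -3]; then c[k] = T[0,1,k] / (a[0]·b[1]) = [2, 1, 0] / 1 = [2, 1, 0].
Expanding [1, 1] ⊗ [0, 1, -3] ⊗ [2, 1, 0] reproduces all 18 entries of T, so T = [1, 1] ⊗ [0, 1, -3] ⊗ [2, 1, 0] and rank(T) ≤ 1.
Equivalently every frontal slice T[:,:,k] is c[k] times the rank-1 matrix [1, 1] ⊗ [0, 1, -3]. So T has rank 1 (it is nonzero).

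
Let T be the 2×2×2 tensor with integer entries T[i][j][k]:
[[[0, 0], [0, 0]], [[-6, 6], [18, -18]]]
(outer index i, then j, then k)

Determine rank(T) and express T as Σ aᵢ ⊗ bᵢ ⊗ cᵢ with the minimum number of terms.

rank(T) = 1

Lower bound: T ≠ 0 (e.g. T[1,0,0] = -6), so rank(T) ≥ 1.
Upper bound: the mode-1 fibre T[:,0,0] = [0, -6] gives a = [0, 1] (primitive direction); the mode-2 fibre T[1,:,0] = [-6, 18] gives b = [1, -3]; then c[k] = T[1,0,k] / (a[1]·b[0]) = [-6, 6] / 1 = [-6, 6].
Expanding [0, 1] ⊗ [1, -3] ⊗ [-6, 6] reproduces all 8 entries of T, so T = [0, 1] ⊗ [1, -3] ⊗ [-6, 6] and rank(T) ≤ 1.
These bounds meet, so rank(T) = 1.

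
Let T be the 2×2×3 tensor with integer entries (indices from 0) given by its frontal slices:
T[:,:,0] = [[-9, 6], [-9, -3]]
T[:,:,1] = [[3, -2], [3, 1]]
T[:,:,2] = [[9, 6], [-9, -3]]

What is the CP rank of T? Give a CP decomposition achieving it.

rank(T) = 2

Lower bound: in the mode-1 unfolding of T (rows indexed by i, columns by (j,k)) the 2×2 minor on rows i ∈ {0, 1}, columns (j,k) ∈ {(0,0), (0,2)} is det [[-9, 9], [-9, -9]] = 162 ≠ 0, so that unfolding has rank ≥ 2 and hence rank(T) ≥ 2 (CP rank is at least every unfolding rank, though it can be larger).
Upper bound: with S_k = T[:,:,k], the two rank-1 terms a₁b₁ᵀ, a₂b₂ᵀ are the rank-1 members of the pencil x·S₀ + y·S₂.
det(x·S₀ + y·S₂) is 81·x² + 108·xy + 27·y² = 27·(x + y)(3·x + y), vanishing at (x:y) = (1:-1) and (1:-3).
M₁ = S₀ − S₂ = [[-18, 0], [0, 0]] = (-18)·(1, 0)(1, 0)ᵀ and M₂ = S₀ − 3·S₂ = [[-36, -12], [18, 6]] = (-6)·(2, -1)(3, 1)ᵀ, so take a₁ = (1, 0), b₁ = (1, 0), a₂ = (2, -1), b₂ = (3, 1).
Each slice is an integer combination of E₁ = a₁b₁ᵀ and E₂ = a₂b₂ᵀ: S₀ = −27·E₁ + 3·E₂, S₁ = 9·E₁ − E₂, S₂ = −9·E₁ + 3·E₂; reading off coefficients, c₁ = (-27, 9, -9) and c₂ = (3, -1, 3).
Hence T = (1, 0) ⊗ (1, 0) ⊗ (-27, 9, -9) + (2, -1) ⊗ (3, 1) ⊗ (3, -1, 3), so rank(T) ≤ 2.
These bounds meet, so rank(T) = 2.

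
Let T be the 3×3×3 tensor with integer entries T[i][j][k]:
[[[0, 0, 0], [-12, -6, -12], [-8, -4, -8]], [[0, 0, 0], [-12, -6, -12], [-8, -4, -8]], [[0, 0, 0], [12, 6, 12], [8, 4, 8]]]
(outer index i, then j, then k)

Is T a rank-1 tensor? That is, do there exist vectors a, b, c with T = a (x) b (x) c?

If T = a (x) b (x) c then every fibre of T is a multiple of the corresponding factor, so read the factors off the fibres through the nonzero entry T[0,1,0] = -12.
The mode-1 fibre T[:,1,0] = [-12, -12, 12] gives a = [1, 1, -1] (primitive direction); the mode-2 fibre T[0,:,0] = [0, -12, -8] gives b = [0, 3, 2]; then c[k] = T[0,1,k] / (a[0]·b[1]) = [-12, -6, -12] / 3 = [-4, -2, -4].
Expanding [1, 1, -1] (x) [0, 3, 2] (x) [-4, -2, -4] reproduces all 27 entries of T, so T = [1, 1, -1] (x) [0, 3, 2] (x) [-4, -2, -4] and rank(T) ≤ 1.
Equivalently every frontal slice T[:,:,k] is c[k] times the rank-1 matrix [1, 1, -1] (x) [0, 3, 2]. So T has rank 1 (it is nonzero).

Yes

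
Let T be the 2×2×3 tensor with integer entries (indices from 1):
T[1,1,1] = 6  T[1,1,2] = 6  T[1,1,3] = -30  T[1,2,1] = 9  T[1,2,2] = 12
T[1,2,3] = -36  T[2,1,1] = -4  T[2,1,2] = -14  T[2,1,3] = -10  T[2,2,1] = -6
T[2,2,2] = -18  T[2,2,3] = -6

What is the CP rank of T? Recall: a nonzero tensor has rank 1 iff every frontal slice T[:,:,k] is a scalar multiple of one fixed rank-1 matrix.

Lower bound: the mode-2 unfolding of T (rows indexed by j, columns by (i,k) = (1,1), (1,2), (1,3), (2,1), (2,2), (2,3)) is [[6, 6, -30, -4, -14, -10], [9, 12, -36, -6, -18, -6]].
There the 2×2 minor on rows j ∈ {1, 2}, columns (i,k) ∈ {(1,1), (1,2)} is det [[6, 6], [9, 12]] = 18 ≠ 0, so this unfolding has rank ≥ 2; CP rank is at least every unfolding rank, so rank(T) ≥ 2. (Unfolding ranks only ever bound the CP rank from below — rank(T) can be strictly larger than all of them — so the matching upper bound has to come from an explicit 2-term decomposition.)
Upper bound — finding two terms. Write S_k = T[:,:,k] for the frontal slices: S₁ = [[6, 9], [-4, -6]], S₂ = [[6, 12], [-14, -18]], S₃ = [[-30, -36], [-10, -6]].
If T = a₁ ⊗ b₁ ⊗ c₁ + a₂ ⊗ b₂ ⊗ c₂ then each S_k = c₁[k]·a₁b₁ᵀ + c₂[k]·a₂b₂ᵀ. S₁ and S₂ are linearly independent, so a₁b₁ᵀ and a₂b₂ᵀ must span the same plane of matrices: they are the rank-1 matrices of the form x·S₁ + y·S₂.
det(x·S₁ + y·S₂) is 30·xy + 60·y² = 30·(x + 2·y)(y), vanishing at (x:y) = (2:-1) and (1:0).
M₁ = 2·S₁ − S₂ = [[6, 6], [6, 6]] = 6·(1, 1)(1, 1)ᵀ and M₂ = S₁ = [[6, 9], [-4, -6]] = (3, -2)(2, 3)ᵀ, so take a₁ = (1, 1), b₁ = (1, 1), a₂ = (3, -2), b₂ = (2, 3).
Each slice is an integer combination of E₁ = a₁b₁ᵀ and E₂ = a₂b₂ᵀ: S₁ = E₂, S₂ = −6·E₁ + 2·E₂, S₃ = −18·E₁ − 2·E₂; reading off coefficients, c₁ = (0, -6, -18) and c₂ = (1, 2, -2).
Hence T = (1, 1) ⊗ (1, 1) ⊗ (0, -6, -18) + (3, -2) ⊗ (2, 3) ⊗ (1, 2, -2), so rank(T) ≤ 2.
These bounds meet, so rank(T) = 2.

2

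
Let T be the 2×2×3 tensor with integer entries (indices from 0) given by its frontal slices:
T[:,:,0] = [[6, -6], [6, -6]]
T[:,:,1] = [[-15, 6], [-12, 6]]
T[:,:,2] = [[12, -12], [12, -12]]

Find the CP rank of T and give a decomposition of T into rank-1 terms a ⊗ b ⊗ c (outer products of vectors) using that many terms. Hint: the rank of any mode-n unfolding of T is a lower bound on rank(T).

Lower bound: in the mode-3 unfolding of T (rows indexed by k, columns by (i,j)) the 2×2 minor on rows k ∈ {0, 1}, columns (i,j) ∈ {(0,0), (0,1)} is det [[6, -6], [-15, 6]] = -54 ≠ 0, so that unfolding has rank ≥ 2 and hence rank(T) ≥ 2 (CP rank is at least every unfolding rank, though it can be larger).
Upper bound: with S_k = T[:,:,k], the two rank-1 terms a₁b₁ᵀ, a₂b₂ᵀ are the rank-1 members of the pencil x·S₀ + y·S₁.
det(x·S₀ + y·S₁) is 18·xy − 18·y² = 18·(x − y)(y), vanishing at (x:y) = (1:1) and (1:0).
M₁ = S₀ + S₁ = [[-9, 0], [-6, 0]] = (-3)·[3, 2][1, 0]ᵀ and M₂ = S₀ = [[6, -6], [6, -6]] = 6·[1, 1][1, -1]ᵀ, so take a₁ = [3, 2], b₁ = [1, 0], a₂ = [1, 1], b₂ = [1, -1].
Each slice is an integer combination of E₁ = a₁b₁ᵀ and E₂ = a₂b₂ᵀ: S₀ = 6·E₂, S₁ = −3·E₁ − 6·E₂, S₂ = 12·E₂; reading off coefficients, c₁ = [0, -3, 0] and c₂ = [6, -6, 12].
Hence T = [3, 2] ⊗ [1, 0] ⊗ [0, -3, 0] + [1, 1] ⊗ [1, -1] ⊗ [6, -6, 12], so rank(T) ≤ 2.
These bounds meet, so rank(T) = 2.

rank(T) = 2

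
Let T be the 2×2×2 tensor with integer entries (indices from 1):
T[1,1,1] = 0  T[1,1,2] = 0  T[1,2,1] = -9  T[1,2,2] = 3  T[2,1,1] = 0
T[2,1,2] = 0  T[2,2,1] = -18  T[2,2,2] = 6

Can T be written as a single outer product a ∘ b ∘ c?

Yes

The mode-1 fibre T[:,2,1] = [-9, -18] gives a = [1, 2] (primitive direction); the mode-2 fibre T[1,:,1] = [0, -9] gives b = [0, 1]; then c[k] = T[1,2,k] / (a[1]·b[2]) = [-9, 3] / 1 = [-9, 3].
Expanding [1, 2] ∘ [0, 1] ∘ [-9, 3] reproduces all 8 entries of T, so T = [1, 2] ∘ [0, 1] ∘ [-9, 3] and rank(T) ≤ 1.
Equivalently every frontal slice T[:,:,k] is c[k] times the rank-1 matrix [1, 2] ∘ [0, 1]. So T has rank 1 (it is nonzero).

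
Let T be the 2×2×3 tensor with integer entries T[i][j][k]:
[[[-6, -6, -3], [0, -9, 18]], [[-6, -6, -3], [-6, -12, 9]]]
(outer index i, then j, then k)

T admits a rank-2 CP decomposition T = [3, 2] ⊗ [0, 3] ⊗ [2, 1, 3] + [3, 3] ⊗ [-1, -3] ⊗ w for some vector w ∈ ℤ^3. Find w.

Subtract the known terms from T to get the rank-1 residual R = [3, 3] ⊗ [-1, -3] ⊗ w, so R[i,j,k] = a[i]·b[j]·w[k]. Pick indices with nonzero a[0]·b[0] = (3)·(-1) = -3. Only the fibre through (0,0,·) is needed: R[0,0,:] = T[0,0,:] − Σₗ aₗ[0]bₗ[0]cₗ = [-6, -6, -3] − (3)·(0)·[2, 1, 3] = [-6, -6, -3]. Then w[k] = R[0,0,k] / -3 for each k, giving w = [-6, -6, -3] / -3 = [2, 2, 1].

w = [2, 2, 1]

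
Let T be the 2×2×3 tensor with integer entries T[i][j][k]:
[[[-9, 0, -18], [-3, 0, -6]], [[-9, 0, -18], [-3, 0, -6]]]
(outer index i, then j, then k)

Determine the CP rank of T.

Lower bound: T ≠ 0 (e.g. T[0,0,0] = -9), so rank(T) ≥ 1.
Upper bound: if T = a ⊗ b ⊗ c then every fibre of T is a multiple of the corresponding factor, so read the factors off the fibres through the nonzero entry T[0,0,0] = -9.
The mode-1 fibre T[:,0,0] = [-9, -9] gives a = (1, 1) (primitive direction); the mode-2 fibre T[0,:,0] = [-9, -3] gives b = (3, 1); then c[k] = T[0,0,k] / (a[0]·b[0]) = [-9, 0, -18] / 3 = (-3, 0, -6).
Expanding (1, 1) ⊗ (3, 1) ⊗ (-3, 0, -6) reproduces all 12 entries of T, so T = (1, 1) ⊗ (3, 1) ⊗ (-3, 0, -6) and rank(T) ≤ 1.
These bounds meet, so rank(T) = 1.

1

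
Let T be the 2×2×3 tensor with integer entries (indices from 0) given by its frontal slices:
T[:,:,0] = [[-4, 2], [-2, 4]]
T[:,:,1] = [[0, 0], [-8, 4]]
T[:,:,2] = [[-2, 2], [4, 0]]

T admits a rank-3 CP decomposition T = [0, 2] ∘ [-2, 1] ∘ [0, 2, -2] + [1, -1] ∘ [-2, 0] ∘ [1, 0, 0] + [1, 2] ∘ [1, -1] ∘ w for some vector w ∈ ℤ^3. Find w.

Subtract the known terms from T to get the rank-1 residual R = [1, 2] ∘ [1, -1] ∘ w, so R[i,j,k] = a[i]·b[j]·w[k]. Pick indices with nonzero a[0]·b[0] = (1)·(1) = 1. Only the fibre through (0,0,·) is needed: R[0,0,:] = T[0,0,:] − Σₗ aₗ[0]bₗ[0]cₗ = [-4, 0, -2] − (0)·(-2)·[0, 2, -2] − (1)·(-2)·[1, 0, 0] = [-2, 0, -2]. Then w[k] = R[0,0,k] / 1 for each k, giving w = [-2, 0, -2] / 1 = [-2, 0, -2].

w = [-2, 0, -2]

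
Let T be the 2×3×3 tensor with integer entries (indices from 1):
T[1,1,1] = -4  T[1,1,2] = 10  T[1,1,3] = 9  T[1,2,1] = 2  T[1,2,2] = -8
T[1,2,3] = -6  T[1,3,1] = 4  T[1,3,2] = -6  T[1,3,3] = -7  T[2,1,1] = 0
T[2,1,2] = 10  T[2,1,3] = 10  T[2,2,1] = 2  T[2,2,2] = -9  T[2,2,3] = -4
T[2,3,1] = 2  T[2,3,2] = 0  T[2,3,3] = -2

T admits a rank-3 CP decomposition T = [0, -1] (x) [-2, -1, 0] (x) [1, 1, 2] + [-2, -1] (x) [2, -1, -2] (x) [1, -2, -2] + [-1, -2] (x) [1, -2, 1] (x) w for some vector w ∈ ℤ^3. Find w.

Subtract the known terms from T to get the rank-1 residual R = [-1, -2] (x) [1, -2, 1] (x) w, so R[i,j,k] = a[i]·b[j]·w[k]. Pick indices with nonzero a[1]·b[1] = (-1)·(1) = -1. Only the fibre through (1,1,·) is needed: R[1,1,:] = T[1,1,:] − Σₗ aₗ[1]bₗ[1]cₗ = [-4, 10, 9] − (0)·(-2)·[1, 1, 2] − (-2)·(2)·[1, -2, -2] = [0, 2, 1]. Then w[k] = R[1,1,k] / -1 for each k, giving w = [0, 2, 1] / -1 = [0, -2, -1].

w = [0, -2, -1]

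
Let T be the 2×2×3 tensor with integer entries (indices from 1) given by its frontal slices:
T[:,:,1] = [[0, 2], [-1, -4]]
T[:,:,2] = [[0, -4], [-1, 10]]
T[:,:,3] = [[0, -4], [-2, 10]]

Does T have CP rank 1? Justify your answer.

No

The mode-3 unfolding of T (rows indexed by k, columns by (i,j) = (1,1), (1,2), (2,1), (2,2)) is [[0, 2, -1, -4], [0, -4, -1, 10], [0, -4, -2, 10]].
There the 3×3 minor on rows k ∈ {1, 2, 3}, columns (i,j) ∈ {(1,2), (2,1), (2,2)} is det [[2, -1, -4], [-4, -1, 10], [-4, -2, 10]] = 4 ≠ 0, so this unfolding has rank ≥ 3; CP rank is at least every unfolding rank, so rank(T) ≥ 3.
In particular rank(T) ≥ 3 > 1, so T is not rank-1.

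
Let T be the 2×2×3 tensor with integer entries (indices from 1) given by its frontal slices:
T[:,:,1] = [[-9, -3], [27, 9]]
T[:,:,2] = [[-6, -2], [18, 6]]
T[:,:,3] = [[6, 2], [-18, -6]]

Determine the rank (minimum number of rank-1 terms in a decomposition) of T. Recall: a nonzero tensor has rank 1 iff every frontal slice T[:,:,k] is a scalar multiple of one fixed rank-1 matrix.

1

Lower bound: T ≠ 0 (e.g. T[1,1,1] = -9), so rank(T) ≥ 1.
Upper bound: if T = a ⊗ b ⊗ c then every fibre of T is a multiple of the corresponding factor, so read the factors off the fibres through the nonzero entry T[1,1,1] = -9.
The mode-1 fibre T[:,1,1] = [-9, 27] gives a = (1, -3) (primitive direction); the mode-2 fibre T[1,:,1] = [-9, -3] gives b = (3, 1); then c[k] = T[1,1,k] / (a[1]·b[1]) = [-9, -6, 6] / 3 = (-3, -2, 2).
Expanding (1, -3) ⊗ (3, 1) ⊗ (-3, -2, 2) reproduces all 12 entries of T, so T = (1, -3) ⊗ (3, 1) ⊗ (-3, -2, 2) and rank(T) ≤ 1.
These bounds meet, so rank(T) = 1.
Check entry T[2,2,3] = -6: (-3)·(1)·(2) = -6.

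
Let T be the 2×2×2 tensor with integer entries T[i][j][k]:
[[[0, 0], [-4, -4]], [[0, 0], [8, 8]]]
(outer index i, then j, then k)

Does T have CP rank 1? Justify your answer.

Yes

If T = a (x) b (x) c then every fibre of T is a multiple of the corresponding factor, so read the factors off the fibres through the nonzero entry T[0,1,0] = -4.
The mode-1 fibre T[:,1,0] = [-4, 8] gives a = [1, -2] (primitive direction); the mode-2 fibre T[0,:,0] = [0, -4] gives b = [0, 1]; then c[k] = T[0,1,k] / (a[0]·b[1]) = [-4, -4] / 1 = [-4, -4].
Expanding [1, -2] (x) [0, 1] (x) [-4, -4] reproduces all 8 entries of T, so T = [1, -2] (x) [0, 1] (x) [-4, -4] and rank(T) ≤ 1.
Equivalently every frontal slice T[:,:,k] is c[k] times the rank-1 matrix [1, -2] (x) [0, 1]. So T has rank 1 (it is nonzero).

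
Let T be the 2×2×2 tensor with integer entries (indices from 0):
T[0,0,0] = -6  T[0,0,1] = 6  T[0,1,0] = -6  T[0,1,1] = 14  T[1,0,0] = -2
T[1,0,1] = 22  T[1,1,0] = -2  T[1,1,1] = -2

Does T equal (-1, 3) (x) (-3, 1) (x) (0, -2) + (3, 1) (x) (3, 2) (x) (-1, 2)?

No

Reconstruct entry (0,0,0) from the claimed factors: Σₗ aₗ[0]bₗ[0]cₗ[0] = (-1)·(-3)·(0) + (3)·(3)·(-1) = -9, but T[0,0,0] = -6. The claim is false.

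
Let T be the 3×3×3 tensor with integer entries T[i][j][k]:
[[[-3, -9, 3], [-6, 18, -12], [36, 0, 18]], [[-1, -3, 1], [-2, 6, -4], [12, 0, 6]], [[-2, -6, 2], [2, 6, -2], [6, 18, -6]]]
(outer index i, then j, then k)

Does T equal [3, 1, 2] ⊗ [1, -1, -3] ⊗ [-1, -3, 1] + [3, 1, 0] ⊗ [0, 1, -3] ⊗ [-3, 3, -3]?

Yes

Reconstruct entrywise from the claimed factors. For example, T[0,1,0] = -6 and Σₗ aₗ[0]bₗ[1]cₗ[0] = (3)·(-1)·(-1) + (3)·(1)·(-3) = -6; checking all 27 entries, every one matches. The claim holds.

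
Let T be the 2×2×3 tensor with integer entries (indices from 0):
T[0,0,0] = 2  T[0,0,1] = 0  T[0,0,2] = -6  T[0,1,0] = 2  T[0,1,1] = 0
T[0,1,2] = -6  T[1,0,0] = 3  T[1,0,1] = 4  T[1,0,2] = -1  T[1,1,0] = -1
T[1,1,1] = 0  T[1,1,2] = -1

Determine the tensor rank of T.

3

Lower bound: the mode-3 unfolding of T (rows indexed by k, columns by (i,j) = (0,0), (0,1), (1,0), (1,1)) is [[2, 2, 3, -1], [0, 0, 4, 0], [-6, -6, -1, -1]].
There the 3×3 minor on rows k ∈ {0, 1, 2}, columns (i,j) ∈ {(0,0), (1,0), (1,1)} is det [[2, 3, -1], [0, 4, 0], [-6, -1, -1]] = -32 ≠ 0, so this unfolding has rank ≥ 3; CP rank is at least every unfolding rank, so rank(T) ≥ 3. (Flattening ranks never certify an upper bound on CP rank; for that we must actually write T with 3 rank-1 terms.)
Upper bound: T is a sum of 3 rank-1 terms, T = [0, 1] ⊗ [1, -1] ⊗ [2, 2, 0] + [1, 0] ⊗ [1, 1] ⊗ [0, -4, -4] + [2, 1] ⊗ [1, 1] ⊗ [1, 2, -1] (written with every a and b primitive with positive leading entry and the scale carried by c; CP decompositions are not unique, and this one is verified by expanding entrywise), so rank(T) ≤ 3.
These bounds meet, so rank(T) = 3.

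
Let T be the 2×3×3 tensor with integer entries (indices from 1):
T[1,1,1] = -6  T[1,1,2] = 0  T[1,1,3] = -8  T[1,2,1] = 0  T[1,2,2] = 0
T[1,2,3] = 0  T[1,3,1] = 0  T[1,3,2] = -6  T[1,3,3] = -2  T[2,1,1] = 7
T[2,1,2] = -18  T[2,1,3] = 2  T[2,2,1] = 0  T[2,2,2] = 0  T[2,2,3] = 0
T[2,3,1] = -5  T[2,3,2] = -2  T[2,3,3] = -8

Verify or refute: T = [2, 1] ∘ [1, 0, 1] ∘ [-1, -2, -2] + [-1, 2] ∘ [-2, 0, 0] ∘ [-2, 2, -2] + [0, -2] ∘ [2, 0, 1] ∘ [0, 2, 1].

No

Reconstruct entry (1,3,1) from the claimed factors: Σₗ aₗ[1]bₗ[3]cₗ[1] = (2)·(1)·(-1) + (-1)·(0)·(-2) + (0)·(1)·(0) = -2, but T[1,3,1] = 0. The claim is false.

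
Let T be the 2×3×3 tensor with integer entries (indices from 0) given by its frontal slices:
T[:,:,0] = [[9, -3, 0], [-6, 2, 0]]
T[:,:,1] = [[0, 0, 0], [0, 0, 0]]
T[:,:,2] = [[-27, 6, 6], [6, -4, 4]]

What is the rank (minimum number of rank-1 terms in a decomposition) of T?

Lower bound: the mode-3 unfolding of T (rows indexed by k, columns by (i,j) = (0,0), (0,1), (0,2), (1,0), (1,1), (1,2)) is [[9, -3, 0, -6, 2, 0], [0, 0, 0, 0, 0, 0], [-27, 6, 6, 6, -4, 4]].
There the 2×2 minor on rows k ∈ {0, 2}, columns (i,j) ∈ {(0,0), (0,1)} is det [[9, -3], [-27, 6]] = -27 ≠ 0, so this unfolding has rank ≥ 2; CP rank is at least every unfolding rank, so rank(T) ≥ 2. (Unfolding ranks only ever bound the CP rank from below — rank(T) can be strictly larger than all of them — so the matching upper bound has to come from an explicit 2-term decomposition.)
Upper bound — finding two terms. Write S_k = T[:,:,k] for the frontal slices: S₀ = [[9, -3, 0], [-6, 2, 0]], S₁ = [[0, 0, 0], [0, 0, 0]], S₂ = [[-27, 6, 6], [6, -4, 4]].
If T = a₁ ⊗ b₁ ⊗ c₁ + a₂ ⊗ b₂ ⊗ c₂ then each S_k = c₁[k]·a₁b₁ᵀ + c₂[k]·a₂b₂ᵀ. S₀ and S₂ are linearly independent, so a₁b₁ᵀ and a₂b₂ᵀ must span the same plane of matrices: they are the rank-1 matrices of the form x·S₀ + y·S₂.
The 2×2 minor of x·S₀ + y·S₂ on rows {0,1}, columns {0,1} is −36·xy + 72·y² = (-36)·(x − 2·y)(y), vanishing at (x:y) = (2:1) and (1:0).
M₁ = 2·S₀ + S₂ = [[-9, 0, 6], [-6, 0, 4]] = −[3, 2][3, 0, -2]ᵀ and M₂ = S₀ = [[9, -3, 0], [-6, 2, 0]] = [3, -2][3, -1, 0]ᵀ, so take a₁ = [3, 2], b₁ = [3, 0, -2], a₂ = [3, -2], b₂ = [3, -1, 0].
Each slice is an integer combination of E₁ = a₁b₁ᵀ and E₂ = a₂b₂ᵀ: S₀ = E₂, S₁ = 0, S₂ = −E₁ − 2·E₂; reading off coefficients, c₁ = [0, 0, -1] and c₂ = [1, 0, -2].
Hence T = [3, 2] ⊗ [3, 0, -2] ⊗ [0, 0, -1] + [3, -2] ⊗ [3, -1, 0] ⊗ [1, 0, -2], so rank(T) ≤ 2.
These bounds meet, so rank(T) = 2.

2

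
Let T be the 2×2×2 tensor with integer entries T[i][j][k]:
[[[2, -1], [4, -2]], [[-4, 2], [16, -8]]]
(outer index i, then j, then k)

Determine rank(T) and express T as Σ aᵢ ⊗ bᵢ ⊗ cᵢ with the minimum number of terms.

Lower bound: in the mode-2 unfolding of T (rows indexed by j, columns by (i,k)) the 2×2 minor on rows j ∈ {0, 1}, columns (i,k) ∈ {(0,0), (1,0)} is det [[2, -4], [4, 16]] = 48 ≠ 0, so that unfolding has rank ≥ 2 and hence rank(T) ≥ 2 (CP rank is at least every unfolding rank, though it can be larger).
Upper bound: T[:,:,k] = c[k]·M for every slice, with c = [2, -1] and M = [[1, 2], [-2, 8]] (rows i, columns j).
Splitting M by its rows (i = 0, 1), M = [1, 0][1, 2]ᵀ + [0, 1][-2, 8]ᵀ.
Hence T = [1, 0] ⊗ [1, 2] ⊗ [2, -1] + [0, 1] ⊗ [-2, 8] ⊗ [2, -1], so rank(T) ≤ 2.
These bounds meet, so rank(T) = 2.

rank(T) = 2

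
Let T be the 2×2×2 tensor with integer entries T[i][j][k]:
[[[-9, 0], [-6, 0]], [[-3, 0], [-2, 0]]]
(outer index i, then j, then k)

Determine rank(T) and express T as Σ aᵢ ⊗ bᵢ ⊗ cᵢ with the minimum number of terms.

rank(T) = 1

Lower bound: T ≠ 0 (e.g. T[0,0,0] = -9), so rank(T) ≥ 1.
Upper bound: if T = a ⊗ b ⊗ c then every fibre of T is a multiple of the corresponding factor, so read the factors off the fibres through the nonzero entry T[0,0,0] = -9.
The mode-1 fibre T[:,0,0] = [-9, -3] gives a = [3, 1] (primitive direction); the mode-2 fibre T[0,:,0] = [-9, -6] gives b = [3, 2]; then c[k] = T[0,0,k] / (a[0]·b[0]) = [-9, 0] / 9 = [-1, 0].
Expanding [3, 1] ⊗ [3, 2] ⊗ [-1, 0] reproduces all 8 entries of T, so T = [3, 1] ⊗ [3, 2] ⊗ [-1, 0] and rank(T) ≤ 1.
These bounds meet, so rank(T) = 1.
Check entry T[0,0,0] = -9: (3)·(3)·(-1) = -9.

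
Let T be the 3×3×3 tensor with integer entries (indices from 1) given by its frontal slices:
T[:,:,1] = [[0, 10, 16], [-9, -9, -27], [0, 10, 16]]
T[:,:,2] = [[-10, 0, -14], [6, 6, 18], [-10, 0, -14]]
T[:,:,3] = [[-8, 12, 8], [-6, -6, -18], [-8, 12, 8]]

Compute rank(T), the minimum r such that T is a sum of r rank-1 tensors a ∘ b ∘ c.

2

Lower bound: the mode-1 unfolding of T (rows indexed by i, columns by (j,k) = (1,1), (1,2), (1,3), (2,1), (2,2), (2,3), (3,1), (3,2), (3,3)) is [[0, -10, -8, 10, 0, 12, 16, -14, 8], [-9, 6, -6, -9, 6, -6, -27, 18, -18], [0, -10, -8, 10, 0, 12, 16, -14, 8]].
There the 2×2 minor on rows i ∈ {1, 2}, columns (j,k) ∈ {(1,1), (1,2)} is det [[0, -10], [-9, 6]] = -90 ≠ 0, so this unfolding has rank ≥ 2; CP rank is at least every unfolding rank, so rank(T) ≥ 2. (Flattening ranks never certify an upper bound on CP rank; for that we must actually write T with 2 rank-1 terms.)
Upper bound — finding two terms. Write S_k = T[:,:,k] for the frontal slices: S₁ = [[0, 10, 16], [-9, -9, -27], [0, 10, 16]], S₂ = [[-10, 0, -14], [6, 6, 18], [-10, 0, -14]], S₃ = [[-8, 12, 8], [-6, -6, -18], [-8, 12, 8]].
If T = a₁ ∘ b₁ ∘ c₁ + a₂ ∘ b₂ ∘ c₂ then each S_k = c₁[k]·a₁b₁ᵀ + c₂[k]·a₂b₂ᵀ. S₁ and S₂ are linearly independent, so a₁b₁ᵀ and a₂b₂ᵀ must span the same plane of matrices: they are the rank-1 matrices of the form x·S₁ + y·S₂.
The 2×2 minor of x·S₁ + y·S₂ on rows {1,2}, columns {1,2} is 90·x² + 30·xy − 60·y² = 30·(3·x − 2·y)(x + y), vanishing at (x:y) = (2:3) and (1:-1).
M₁ = 2·S₁ + 3·S₂ = [[-30, 20, -10], [0, 0, 0], [-30, 20, -10]] = (-10)·[1, 0, 1][3, -2, 1]ᵀ and M₂ = S₁ − S₂ = [[10, 10, 30], [-15, -15, -45], [10, 10, 30]] = 5·[2, -3, 2][1, 1, 3]ᵀ, so take a₁ = [1, 0, 1], b₁ = [3, -2, 1], a₂ = [2, -3, 2], b₂ = [1, 1, 3].
Each slice is an integer combination of E₁ = a₁b₁ᵀ and E₂ = a₂b₂ᵀ: S₁ = −2·E₁ + 3·E₂, S₂ = −2·E₁ − 2·E₂, S₃ = −4·E₁ + 2·E₂; reading off coefficients, c₁ = [-2, -2, -4] and c₂ = [3, -2, 2].
Hence T = [1, 0, 1] ∘ [3, -2, 1] ∘ [-2, -2, -4] + [2, -3, 2] ∘ [1, 1, 3] ∘ [3, -2, 2], so rank(T) ≤ 2.
These bounds meet, so rank(T) = 2.
Check entry T[2,2,2] = 6: (0)·(-2)·(-2) + (-3)·(1)·(-2) = 6.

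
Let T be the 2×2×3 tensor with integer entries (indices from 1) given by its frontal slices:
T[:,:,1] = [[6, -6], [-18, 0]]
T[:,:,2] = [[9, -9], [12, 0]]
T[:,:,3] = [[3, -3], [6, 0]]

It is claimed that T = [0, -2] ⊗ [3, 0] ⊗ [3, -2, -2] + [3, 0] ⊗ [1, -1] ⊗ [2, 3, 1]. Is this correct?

Reconstruct entry (2,1,3) from the claimed factors: Σₗ aₗ[2]bₗ[1]cₗ[3] = (-2)·(3)·(-2) + (0)·(1)·(1) = 12, but T[2,1,3] = 6. The claim is false.

No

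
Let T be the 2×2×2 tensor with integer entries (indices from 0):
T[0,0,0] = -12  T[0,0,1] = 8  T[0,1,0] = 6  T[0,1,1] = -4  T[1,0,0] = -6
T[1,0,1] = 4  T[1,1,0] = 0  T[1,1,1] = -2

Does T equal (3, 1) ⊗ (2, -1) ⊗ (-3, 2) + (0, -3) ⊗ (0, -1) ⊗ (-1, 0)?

No

Reconstruct entry (0,0,0) from the claimed factors: Σₗ aₗ[0]bₗ[0]cₗ[0] = (3)·(2)·(-3) + (0)·(0)·(-1) = -18, but T[0,0,0] = -12. The claim is false.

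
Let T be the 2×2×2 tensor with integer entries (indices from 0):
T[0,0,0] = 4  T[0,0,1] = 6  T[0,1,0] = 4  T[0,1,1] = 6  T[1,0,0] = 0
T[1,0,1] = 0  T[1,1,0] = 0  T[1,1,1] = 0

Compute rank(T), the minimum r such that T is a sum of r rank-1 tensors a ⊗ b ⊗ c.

1

Lower bound: T ≠ 0 (e.g. T[0,0,0] = 4), so rank(T) ≥ 1.
Upper bound: if T = a ⊗ b ⊗ c then every fibre of T is a multiple of the corresponding factor, so read the factors off the fibres through the nonzero entry T[0,0,0] = 4.
The mode-1 fibre T[:,0,0] = [4, 0] gives a = [1, 0] (primitive direction); the mode-2 fibre T[0,:,0] = [4, 4] gives b = [1, 1]; then c[k] = T[0,0,k] / (a[0]·b[0]) = [4, 6] / 1 = [4, 6].
Expanding [1, 0] ⊗ [1, 1] ⊗ [4, 6] reproduces all 8 entries of T, so T = [1, 0] ⊗ [1, 1] ⊗ [4, 6] and rank(T) ≤ 1.
These bounds meet, so rank(T) = 1.
Check entry T[1,0,1] = 0: (0)·(1)·(6) = 0.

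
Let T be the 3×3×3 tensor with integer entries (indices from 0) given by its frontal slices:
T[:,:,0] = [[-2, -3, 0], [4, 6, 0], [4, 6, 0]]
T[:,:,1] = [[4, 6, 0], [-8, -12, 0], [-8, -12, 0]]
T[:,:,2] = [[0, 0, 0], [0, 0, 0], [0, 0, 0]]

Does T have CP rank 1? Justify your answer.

If T = a (x) b (x) c then every fibre of T is a multiple of the corresponding factor, so read the factors off the fibres through the nonzero entry T[0,0,0] = -2.
The mode-1 fibre T[:,0,0] = [-2, 4, 4] gives a = [1, -2, -2] (primitive direction); the mode-2 fibre T[0,:,0] = [-2, -3, 0] gives b = [2, 3, 0]; then c[k] = T[0,0,k] / (a[0]·b[0]) = [-2, 4, 0] / 2 = [-1, 2, 0].
Expanding [1, -2, -2] (x) [2, 3, 0] (x) [-1, 2, 0] reproduces all 27 entries of T, so T = [1, -2, -2] (x) [2, 3, 0] (x) [-1, 2, 0] and rank(T) ≤ 1.
Equivalently every frontal slice T[:,:,k] is c[k] times the rank-1 matrix [1, -2, -2] (x) [2, 3, 0]. So T has rank 1 (it is nonzero).

Yes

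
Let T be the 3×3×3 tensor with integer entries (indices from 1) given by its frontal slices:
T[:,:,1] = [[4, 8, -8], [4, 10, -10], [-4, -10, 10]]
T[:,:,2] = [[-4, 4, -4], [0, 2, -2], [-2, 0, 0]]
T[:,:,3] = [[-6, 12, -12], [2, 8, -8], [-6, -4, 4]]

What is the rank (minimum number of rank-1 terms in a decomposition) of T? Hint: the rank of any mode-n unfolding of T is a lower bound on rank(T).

Lower bound: in the mode-3 unfolding of T (rows indexed by k, columns by (i,j)) the 3×3 minor on rows k ∈ {1, 2, 3}, columns (i,j) ∈ {(1,1), (1,2), (2,2)} is det [[4, 8, 10], [-4, 4, 2], [-6, 12, 8]] = -48 ≠ 0, so that unfolding has rank ≥ 3 and hence rank(T) ≥ 3 (CP rank is at least every unfolding rank, though it can be larger).
Upper bound: T is a sum of 3 rank-1 terms, T = [0, 1, -1] ⊗ [0, 1, -1] ⊗ [2, 2, 4] + [1, 1, -1] ⊗ [1, 2, -2] ⊗ [4, 0, 2] + [2, 0, 1] ⊗ [1, -1, 1] ⊗ [0, -2, -4] (written with every a and b primitive with positive leading entry and the scale carried by c; CP decompositions are not unique, and this one is verified by expanding entrywise), so rank(T) ≤ 3.
These bounds meet, so rank(T) = 3.

3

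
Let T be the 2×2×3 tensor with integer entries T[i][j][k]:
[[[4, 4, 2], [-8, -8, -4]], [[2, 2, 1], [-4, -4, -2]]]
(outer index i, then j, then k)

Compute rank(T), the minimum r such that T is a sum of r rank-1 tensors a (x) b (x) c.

1

Lower bound: T ≠ 0 (e.g. T[0,0,0] = 4), so rank(T) ≥ 1.
Upper bound: the mode-1 fibre T[:,0,0] = [4, 2] gives a = [2, 1] (primitive direction); the mode-2 fibre T[0,:,0] = [4, -8] gives b = [1, -2]; then c[k] = T[0,0,k] / (a[0]·b[0]) = [4, 4, 2] / 2 = [2, 2, 1].
Expanding [2, 1] (x) [1, -2] (x) [2, 2, 1] reproduces all 12 entries of T, so T = [2, 1] (x) [1, -2] (x) [2, 2, 1] and rank(T) ≤ 1.
These bounds meet, so rank(T) = 1.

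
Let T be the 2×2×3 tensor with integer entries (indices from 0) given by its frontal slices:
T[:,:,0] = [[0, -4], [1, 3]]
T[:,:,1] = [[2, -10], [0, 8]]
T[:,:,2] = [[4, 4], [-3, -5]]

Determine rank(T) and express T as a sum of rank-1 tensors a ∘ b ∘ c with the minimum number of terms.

Lower bound: the mode-3 unfolding of T (rows indexed by k, columns by (i,j) = (0,0), (0,1), (1,0), (1,1)) is [[0, -4, 1, 3], [2, -10, 0, 8], [4, 4, -3, -5]].
There the 3×3 minor on rows k ∈ {0, 1, 2}, columns (i,j) ∈ {(0,0), (0,1), (1,0)} is det [[0, -4, 1], [2, -10, 0], [4, 4, -3]] = 24 ≠ 0, so this unfolding has rank ≥ 3; CP rank is at least every unfolding rank, so rank(T) ≥ 3. (Unfolding ranks only ever bound the CP rank from below — rank(T) can be strictly larger than all of them — so the matching upper bound has to come from an explicit 3-term decomposition.)
Upper bound: T is a sum of 3 rank-1 terms, T = [1, -1] ∘ [0, 1] ∘ [-4, -8, 8] + [1, -1] ∘ [1, -1] ∘ [-2, -2, 2] + [2, -1] ∘ [1, -1] ∘ [1, 2, 1] (written with every a and b primitive with positive leading entry and the scale carried by c; CP decompositions are not unique, and this one is verified by expanding entrywise), so rank(T) ≤ 3.
These bounds meet, so rank(T) = 3.

rank(T) = 3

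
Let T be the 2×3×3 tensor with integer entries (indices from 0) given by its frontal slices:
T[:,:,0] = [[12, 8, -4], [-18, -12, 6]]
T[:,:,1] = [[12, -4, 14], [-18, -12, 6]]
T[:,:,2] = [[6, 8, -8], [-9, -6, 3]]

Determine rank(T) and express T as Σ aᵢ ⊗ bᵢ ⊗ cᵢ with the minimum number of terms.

Lower bound: in the mode-2 unfolding of T (rows indexed by j, columns by (i,k)) the 2×2 minor on rows j ∈ {0, 1}, columns (i,k) ∈ {(0,0), (0,1)} is det [[12, 12], [8, -4]] = -144 ≠ 0, so that unfolding has rank ≥ 2 and hence rank(T) ≥ 2 (CP rank is at least every unfolding rank, though it can be larger).
Upper bound: with S_k = T[:,:,k], the two rank-1 terms a₁b₁ᵀ, a₂b₂ᵀ are the rank-1 members of the pencil x·S₀ + y·S₁.
The 2×2 minor of x·S₀ + y·S₁ on rows {0,1}, columns {0,1} is −216·xy − 216·y² = (-216)·(y)(x + y), vanishing at (x:y) = (1:0) and (1:-1).
M₁ = S₀ = [[12, 8, -4], [-18, -12, 6]] = 2·[2, -3][3, 2, -1]ᵀ and M₂ = S₀ − S₁ = [[0, 12, -18], [0, 0, 0]] = 6·[1, 0][0, 2, -3]ᵀ, so take a₁ = [2, -3], b₁ = [3, 2, -1], a₂ = [1, 0], b₂ = [0, 2, -3].
Each slice is an integer combination of E₁ = a₁b₁ᵀ and E₂ = a₂b₂ᵀ: S₀ = 2·E₁, S₁ = 2·E₁ − 6·E₂, S₂ = E₁ + 2·E₂; reading off coefficients, c₁ = [2, 2, 1] and c₂ = [0, -6, 2].
Hence T = [2, -3] ⊗ [3, 2, -1] ⊗ [2, 2, 1] + [1, 0] ⊗ [0, 2, -3] ⊗ [0, -6, 2], so rank(T) ≤ 2.
These bounds meet, so rank(T) = 2.

rank(T) = 2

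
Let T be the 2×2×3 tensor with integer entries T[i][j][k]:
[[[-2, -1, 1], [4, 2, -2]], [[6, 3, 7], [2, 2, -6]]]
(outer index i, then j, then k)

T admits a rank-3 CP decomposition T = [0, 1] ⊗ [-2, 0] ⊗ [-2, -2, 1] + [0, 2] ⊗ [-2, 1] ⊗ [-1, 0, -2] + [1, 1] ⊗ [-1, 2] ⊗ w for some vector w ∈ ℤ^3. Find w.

Subtract the known terms from T to get the rank-1 residual R = [1, 1] ⊗ [-1, 2] ⊗ w, so R[i,j,k] = a[i]·b[j]·w[k]. Pick indices with nonzero a[0]·b[0] = (1)·(-1) = -1. Only the fibre through (0,0,·) is needed: R[0,0,:] = T[0,0,:] − Σₗ aₗ[0]bₗ[0]cₗ = [-2, -1, 1] − (0)·(-2)·[-2, -2, 1] − (0)·(-2)·[-1, 0, -2] = [-2, -1, 1]. Then w[k] = R[0,0,k] / -1 for each k, giving w = [-2, -1, 1] / -1 = [2, 1, -1].

w = [2, 1, -1]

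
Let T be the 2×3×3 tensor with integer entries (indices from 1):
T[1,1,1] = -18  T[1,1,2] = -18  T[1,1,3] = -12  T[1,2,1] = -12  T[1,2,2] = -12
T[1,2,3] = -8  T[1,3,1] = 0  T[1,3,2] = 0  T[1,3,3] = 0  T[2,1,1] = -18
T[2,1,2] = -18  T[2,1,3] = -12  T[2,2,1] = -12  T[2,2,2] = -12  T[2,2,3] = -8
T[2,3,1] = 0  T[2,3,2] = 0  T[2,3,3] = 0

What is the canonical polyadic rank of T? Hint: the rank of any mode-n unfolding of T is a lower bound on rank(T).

Lower bound: T ≠ 0 (e.g. T[1,1,1] = -18), so rank(T) ≥ 1.
Upper bound: if T = a ⊗ b ⊗ c then every fibre of T is a multiple of the corresponding factor, so read the factors off the fibres through the nonzero entry T[1,1,1] = -18.
The mode-1 fibre T[:,1,1] = [-18, -18] gives a = [1, 1] (primitive direction); the mode-2 fibre T[1,:,1] = [-18, -12, 0] gives b = [3, 2, 0]; then c[k] = T[1,1,k] / (a[1]·b[1]) = [-18, -18, -12] / 3 = [-6, -6, -4].
Expanding [1, 1] ⊗ [3, 2, 0] ⊗ [-6, -6, -4] reproduces all 18 entries of T, so T = [1, 1] ⊗ [3, 2, 0] ⊗ [-6, -6, -4] and rank(T) ≤ 1.
These bounds meet, so rank(T) = 1.

1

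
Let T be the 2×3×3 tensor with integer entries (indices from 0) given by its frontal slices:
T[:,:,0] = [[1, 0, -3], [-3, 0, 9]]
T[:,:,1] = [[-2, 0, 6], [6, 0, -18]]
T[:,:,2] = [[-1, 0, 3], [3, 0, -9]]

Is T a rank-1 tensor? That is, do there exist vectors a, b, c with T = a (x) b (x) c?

If T = a (x) b (x) c then every fibre of T is a multiple of the corresponding factor, so read the factors off the fibres through the nonzero entry T[0,0,0] = 1.
The mode-1 fibre T[:,0,0] = [1, -3] gives a = [1, -3] (primitive direction); the mode-2 fibre T[0,:,0] = [1, 0, -3] gives b = [1, 0, -3]; then c[k] = T[0,0,k] / (a[0]·b[0]) = [1, -2, -1] / 1 = [1, -2, -1].
Expanding [1, -3] (x) [1, 0, -3] (x) [1, -2, -1] reproduces all 18 entries of T, so T = [1, -3] (x) [1, 0, -3] (x) [1, -2, -1] and rank(T) ≤ 1.
Equivalently every frontal slice T[:,:,k] is c[k] times the rank-1 matrix [1, -3] (x) [1, 0, -3]. So T has rank 1 (it is nonzero).

Yes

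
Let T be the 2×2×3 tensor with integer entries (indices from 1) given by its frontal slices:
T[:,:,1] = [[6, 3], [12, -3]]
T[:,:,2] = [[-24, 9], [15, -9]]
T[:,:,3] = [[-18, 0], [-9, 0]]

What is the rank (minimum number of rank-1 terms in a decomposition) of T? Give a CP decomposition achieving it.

rank(T) = 2

Lower bound: the mode-1 unfolding of T (rows indexed by i, columns by (j,k) = (1,1), (1,2), (1,3), (2,1), (2,2), (2,3)) is [[6, -24, -18, 3, 9, 0], [12, 15, -9, -3, -9, 0]].
There the 2×2 minor on rows i ∈ {1, 2}, columns (j,k) ∈ {(1,1), (1,2)} is det [[6, -24], [12, 15]] = 378 ≠ 0, so this unfolding has rank ≥ 2; CP rank is at least every unfolding rank, so rank(T) ≥ 2. (This is only a lower bound: in general the CP rank may exceed every unfolding rank, so we still need to exhibit 2 rank-1 terms summing to T.)
Upper bound — finding two terms. Write S_k = T[:,:,k] for the frontal slices: S₁ = [[6, 3], [12, -3]], S₂ = [[-24, 9], [15, -9]], S₃ = [[-18, 0], [-9, 0]].
If T = a₁ ⊗ b₁ ⊗ c₁ + a₂ ⊗ b₂ ⊗ c₂ then each S_k = c₁[k]·a₁b₁ᵀ + c₂[k]·a₂b₂ᵀ. S₁ and S₂ are linearly independent, so a₁b₁ᵀ and a₂b₂ᵀ must span the same plane of matrices: they are the rank-1 matrices of the form x·S₁ + y·S₂.
det(x·S₁ + y·S₂) is −54·x² − 135·xy + 81·y² = (-27)·(x + 3·y)(2·x − y), vanishing at (x:y) = (3:-1) and (1:2).
M₁ = 3·S₁ − S₂ = [[42, 0], [21, 0]] = 21·[2, 1][1, 0]ᵀ and M₂ = S₁ + 2·S₂ = [[-42, 21], [42, -21]] = (-21)·[1, -1][2, -1]ᵀ, so take a₁ = [2, 1], b₁ = [1, 0], a₂ = [1, -1], b₂ = [2, -1].
Each slice is an integer combination of E₁ = a₁b₁ᵀ and E₂ = a₂b₂ᵀ: S₁ = 6·E₁ − 3·E₂, S₂ = −3·E₁ − 9·E₂, S₃ = −9·E₁; reading off coefficients, c₁ = [6, -3, -9] and c₂ = [-3, -9, 0].
Hence T = [2, 1] ⊗ [1, 0] ⊗ [6, -3, -9] + [1, -1] ⊗ [2, -1] ⊗ [-3, -9, 0], so rank(T) ≤ 2.
These bounds meet, so rank(T) = 2.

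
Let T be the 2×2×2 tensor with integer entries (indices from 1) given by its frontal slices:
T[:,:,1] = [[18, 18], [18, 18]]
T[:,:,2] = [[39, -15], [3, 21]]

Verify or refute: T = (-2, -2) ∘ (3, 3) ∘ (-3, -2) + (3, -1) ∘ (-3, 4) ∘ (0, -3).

No

Reconstruct entry (1,2,2) from the claimed factors: Σₗ aₗ[1]bₗ[2]cₗ[2] = (-2)·(3)·(-2) + (3)·(4)·(-3) = -24, but T[1,2,2] = -15. The claim is false.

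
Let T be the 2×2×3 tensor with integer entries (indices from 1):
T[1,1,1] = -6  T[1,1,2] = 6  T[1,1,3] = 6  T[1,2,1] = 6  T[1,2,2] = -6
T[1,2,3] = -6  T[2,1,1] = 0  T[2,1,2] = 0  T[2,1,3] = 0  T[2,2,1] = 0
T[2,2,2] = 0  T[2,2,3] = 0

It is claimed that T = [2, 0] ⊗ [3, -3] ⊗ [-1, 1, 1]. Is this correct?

Reconstruct entrywise from the claimed factors. For example, T[2,2,1] = 0 and Σₗ aₗ[2]bₗ[2]cₗ[1] = (0)·(-3)·(-1) = 0; checking all 12 entries, every one matches. The claim holds.

Yes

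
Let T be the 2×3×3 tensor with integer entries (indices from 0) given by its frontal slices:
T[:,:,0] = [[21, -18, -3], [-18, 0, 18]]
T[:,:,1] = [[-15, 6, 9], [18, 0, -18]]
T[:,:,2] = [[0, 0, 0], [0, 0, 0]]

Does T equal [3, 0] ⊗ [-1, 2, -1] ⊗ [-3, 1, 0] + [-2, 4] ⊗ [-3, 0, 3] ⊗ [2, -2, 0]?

No

Reconstruct entry (1,0,0) from the claimed factors: Σₗ aₗ[1]bₗ[0]cₗ[0] = (0)·(-1)·(-3) + (4)·(-3)·(2) = -24, but T[1,0,0] = -18. The claim is false.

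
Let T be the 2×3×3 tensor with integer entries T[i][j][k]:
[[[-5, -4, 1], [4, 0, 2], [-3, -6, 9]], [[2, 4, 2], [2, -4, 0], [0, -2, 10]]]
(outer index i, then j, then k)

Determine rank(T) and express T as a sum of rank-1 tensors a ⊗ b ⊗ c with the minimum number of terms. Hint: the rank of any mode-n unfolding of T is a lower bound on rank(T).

Lower bound: in the mode-2 unfolding of T (rows indexed by j, columns by (i,k)) the 3×3 minor on rows j ∈ {0, 1, 2}, columns (i,k) ∈ {(0,0), (0,1), (0,2)} is det [[-5, -4, 1], [4, 0, 2], [-3, -6, 9]] = 84 ≠ 0, so that unfolding has rank ≥ 3 and hence rank(T) ≥ 3 (CP rank is at least every unfolding rank, though it can be larger).
Upper bound: T is a sum of 3 rank-1 terms, T = (1, -1) ⊗ (2, -1, 1) ⊗ (-2, -2, 0) + (1, 1) ⊗ (0, 1, 2) ⊗ (0, -2, 4) + (1, 2) ⊗ (1, -2, 1) ⊗ (-1, 0, 1) (one valid choice — decompositions are not unique — normalised so each a, b is primitive with positive first nonzero entry; check it by expanding all entries), so rank(T) ≤ 3.
These bounds meet, so rank(T) = 3.

rank(T) = 3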